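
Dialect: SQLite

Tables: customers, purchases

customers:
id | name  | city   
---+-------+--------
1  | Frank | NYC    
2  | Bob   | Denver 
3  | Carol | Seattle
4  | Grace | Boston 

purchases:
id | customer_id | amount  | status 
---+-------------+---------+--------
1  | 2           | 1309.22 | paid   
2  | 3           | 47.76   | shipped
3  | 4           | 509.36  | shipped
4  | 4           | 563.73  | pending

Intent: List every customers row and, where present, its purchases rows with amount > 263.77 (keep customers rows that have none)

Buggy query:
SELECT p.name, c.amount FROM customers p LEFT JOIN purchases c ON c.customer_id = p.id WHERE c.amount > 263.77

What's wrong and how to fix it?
Bug: Filtering c.amount in WHERE discards the NULL rows produced by LEFT JOIN, turning it into an inner join

Fix: Put 'c.amount > 263.77' in the JOIN's ON clause instead of WHERE

Corrected query:
SELECT p.name, c.amount FROM customers p LEFT JOIN purchases c ON c.customer_id = p.id AND c.amount > 263.77

Result:
name  | amount 
------+--------
Frank | NULL   
Bob   | 1309.22
Carol | NULL   
Grace | 509.36 
Grace | 563.73 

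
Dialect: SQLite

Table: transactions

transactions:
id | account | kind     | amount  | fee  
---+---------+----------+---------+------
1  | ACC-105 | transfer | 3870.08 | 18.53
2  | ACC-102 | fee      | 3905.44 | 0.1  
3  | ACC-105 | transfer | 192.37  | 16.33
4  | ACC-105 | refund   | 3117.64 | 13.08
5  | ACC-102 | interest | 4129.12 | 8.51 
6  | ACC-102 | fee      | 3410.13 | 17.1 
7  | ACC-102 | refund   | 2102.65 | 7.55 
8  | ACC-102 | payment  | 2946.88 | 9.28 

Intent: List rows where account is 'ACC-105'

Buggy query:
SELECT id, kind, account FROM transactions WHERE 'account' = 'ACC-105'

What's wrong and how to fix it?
Bug: Single quotes denote string literals in SQL; the column name is being compared as a constant string

Fix: Reference the column as account without single quotes

Corrected query:
SELECT id, kind, account FROM transactions WHERE account = 'ACC-105'

Result:
id | kind     | account
---+----------+--------
1  | transfer | ACC-105
3  | transfer | ACC-105
4  | refund   | ACC-105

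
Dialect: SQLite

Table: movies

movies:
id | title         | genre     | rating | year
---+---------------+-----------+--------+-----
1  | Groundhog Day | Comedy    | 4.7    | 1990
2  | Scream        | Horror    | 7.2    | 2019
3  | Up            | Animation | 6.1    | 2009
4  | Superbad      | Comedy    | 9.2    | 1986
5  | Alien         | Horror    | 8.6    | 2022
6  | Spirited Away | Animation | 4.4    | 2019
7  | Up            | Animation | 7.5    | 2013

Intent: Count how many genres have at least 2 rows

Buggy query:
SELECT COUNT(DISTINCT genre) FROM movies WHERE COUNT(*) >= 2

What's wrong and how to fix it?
Bug: COUNT(*) cannot appear in WHERE; the per-group count doesn't exist yet

Fix: Use a subquery that GROUPs and filters with HAVING, then count its rows

Corrected query:
SELECT COUNT(*) FROM (SELECT genre FROM movies GROUP BY genre HAVING COUNT(*) >= 2)

Result:
COUNT(*)
--------
3       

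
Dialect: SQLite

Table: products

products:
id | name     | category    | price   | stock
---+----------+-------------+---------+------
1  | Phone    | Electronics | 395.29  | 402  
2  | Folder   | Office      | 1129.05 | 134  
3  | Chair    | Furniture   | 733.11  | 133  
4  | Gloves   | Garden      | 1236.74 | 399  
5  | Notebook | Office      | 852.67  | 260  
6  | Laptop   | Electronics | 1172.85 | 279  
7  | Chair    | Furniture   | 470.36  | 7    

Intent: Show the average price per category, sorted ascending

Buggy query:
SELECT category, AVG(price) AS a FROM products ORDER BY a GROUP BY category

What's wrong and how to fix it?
Bug: ORDER BY appears before GROUP BY; SQL clause order requires GROUP BY first

Fix: Reorder: SELECT … FROM … GROUP BY … ORDER BY …

Corrected query:
SELECT category, AVG(price) AS a FROM products GROUP BY category ORDER BY a

Result:
category    | a      
------------+--------
Furniture   | 601.735
Electronics | 784.07 
Office      | 990.86 
Garden      | 1236.74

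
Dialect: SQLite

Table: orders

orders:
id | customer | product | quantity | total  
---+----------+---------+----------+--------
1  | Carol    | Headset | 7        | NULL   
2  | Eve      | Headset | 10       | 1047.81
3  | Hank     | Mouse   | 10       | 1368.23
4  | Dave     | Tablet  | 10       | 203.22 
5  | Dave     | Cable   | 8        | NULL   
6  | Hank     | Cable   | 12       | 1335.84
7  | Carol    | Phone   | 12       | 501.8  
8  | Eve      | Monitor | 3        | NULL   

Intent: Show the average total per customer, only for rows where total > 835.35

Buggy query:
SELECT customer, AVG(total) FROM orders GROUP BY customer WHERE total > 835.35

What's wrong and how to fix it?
Bug: WHERE cannot follow GROUP BY

Fix: Move the WHERE clause before GROUP BY

Corrected query:
SELECT customer, AVG(total) FROM orders WHERE total > 835.35 GROUP BY customer

Result:
customer | AVG(total)
---------+-----------
Eve      | 1047.81   
Hank     | 1352.035  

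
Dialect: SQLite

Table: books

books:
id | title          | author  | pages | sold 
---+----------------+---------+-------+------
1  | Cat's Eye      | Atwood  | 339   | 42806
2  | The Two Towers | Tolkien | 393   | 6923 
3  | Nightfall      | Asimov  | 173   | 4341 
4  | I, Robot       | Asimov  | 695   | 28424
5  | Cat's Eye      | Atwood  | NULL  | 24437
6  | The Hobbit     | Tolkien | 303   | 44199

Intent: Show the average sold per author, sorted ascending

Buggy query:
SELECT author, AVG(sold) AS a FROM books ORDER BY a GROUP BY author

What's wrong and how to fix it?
Bug: ORDER BY appears before GROUP BY; SQL clause order requires GROUP BY first

Fix: Move ORDER BY to the end, after GROUP BY

Corrected query:
SELECT author, AVG(sold) AS a FROM books GROUP BY author ORDER BY a

Result:
author  | a      
--------+--------
Asimov  | 16382.5
Tolkien | 25561  
Atwood  | 33621.5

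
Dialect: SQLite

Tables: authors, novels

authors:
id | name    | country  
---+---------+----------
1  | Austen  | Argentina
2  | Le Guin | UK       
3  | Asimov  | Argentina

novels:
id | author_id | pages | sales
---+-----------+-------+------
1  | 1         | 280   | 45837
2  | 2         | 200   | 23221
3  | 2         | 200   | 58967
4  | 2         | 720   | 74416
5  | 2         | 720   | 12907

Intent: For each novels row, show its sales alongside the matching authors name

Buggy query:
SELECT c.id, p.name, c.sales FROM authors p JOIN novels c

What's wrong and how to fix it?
Bug: Missing join condition: each novels row is matched to all authors rows instead of just its own

Fix: Specify the join condition linking the foreign key to the parent id

Corrected query:
SELECT c.id, p.name, c.sales FROM authors p JOIN novels c ON c.author_id = p.id

Result:
id | name    | sales
---+---------+------
1  | Austen  | 45837
2  | Le Guin | 23221
3  | Le Guin | 58967
4  | Le Guin | 74416
5  | Le Guin | 12907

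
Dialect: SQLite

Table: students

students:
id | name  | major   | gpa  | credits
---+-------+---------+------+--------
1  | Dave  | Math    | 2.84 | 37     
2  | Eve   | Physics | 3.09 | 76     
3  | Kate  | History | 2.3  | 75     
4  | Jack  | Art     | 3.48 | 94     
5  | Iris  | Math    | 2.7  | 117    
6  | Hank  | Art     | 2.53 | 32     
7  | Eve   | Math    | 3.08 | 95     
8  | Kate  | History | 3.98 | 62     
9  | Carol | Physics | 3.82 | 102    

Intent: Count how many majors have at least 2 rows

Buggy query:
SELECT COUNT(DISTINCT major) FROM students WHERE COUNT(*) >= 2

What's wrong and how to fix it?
Bug: COUNT(*) cannot appear in WHERE; the per-group count doesn't exist yet

Fix: Group first with HAVING COUNT(*) >= 2, then COUNT the resulting groups

Corrected query:
SELECT COUNT(*) FROM (SELECT major FROM students GROUP BY major HAVING COUNT(*) >= 2)

Result:
COUNT(*)
--------
4       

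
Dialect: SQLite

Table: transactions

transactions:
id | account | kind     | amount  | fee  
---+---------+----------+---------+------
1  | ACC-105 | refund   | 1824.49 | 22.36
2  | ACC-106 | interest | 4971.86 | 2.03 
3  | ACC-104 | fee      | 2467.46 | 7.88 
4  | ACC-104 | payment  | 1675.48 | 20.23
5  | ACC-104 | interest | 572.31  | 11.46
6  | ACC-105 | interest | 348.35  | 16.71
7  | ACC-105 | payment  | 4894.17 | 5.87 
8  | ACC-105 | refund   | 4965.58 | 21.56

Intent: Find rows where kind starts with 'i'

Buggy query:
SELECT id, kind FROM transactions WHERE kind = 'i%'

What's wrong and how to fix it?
Bug: '=' compares the literal string including the % character; pattern matching needs LIKE

Fix: Replace '=' with LIKE so 'i%' is treated as a pattern

Corrected query:
SELECT id, kind FROM transactions WHERE kind LIKE 'i%'

Result:
id | kind    
---+---------
2  | interest
5  | interest
6  | interest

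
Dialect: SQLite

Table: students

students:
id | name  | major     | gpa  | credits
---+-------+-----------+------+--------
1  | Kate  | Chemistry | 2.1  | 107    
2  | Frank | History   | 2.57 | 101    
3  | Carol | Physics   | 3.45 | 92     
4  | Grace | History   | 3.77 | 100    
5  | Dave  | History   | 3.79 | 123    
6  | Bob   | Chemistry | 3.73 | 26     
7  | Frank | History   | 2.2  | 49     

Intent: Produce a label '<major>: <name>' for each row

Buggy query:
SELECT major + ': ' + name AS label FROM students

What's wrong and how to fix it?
Bug: '+' is numeric addition; on text columns SQLite converts them to 0 instead of concatenating

Fix: Use the || operator for string concatenation

Corrected query:
SELECT major || ': ' || name AS label FROM students

Result:
label          
---------------
Chemistry: Kate
History: Frank 
Physics: Carol 
History: Grace 
History: Dave  
Chemistry: Bob 
History: Frank 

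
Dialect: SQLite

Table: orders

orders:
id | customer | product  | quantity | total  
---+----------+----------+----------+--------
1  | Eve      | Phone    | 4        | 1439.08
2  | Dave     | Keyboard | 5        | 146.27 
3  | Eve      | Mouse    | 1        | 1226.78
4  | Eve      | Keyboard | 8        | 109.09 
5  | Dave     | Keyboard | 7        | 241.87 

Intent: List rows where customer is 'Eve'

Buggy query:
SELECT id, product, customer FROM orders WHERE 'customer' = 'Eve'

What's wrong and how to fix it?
Bug: 'customer' in single quotes is a string literal, not the column; the comparison is literal-vs-literal and never true

Fix: Reference the column as customer without single quotes

Corrected query:
SELECT id, product, customer FROM orders WHERE customer = 'Eve'

Result:
id | product  | customer
---+----------+---------
1  | Phone    | Eve     
3  | Mouse    | Eve     
4  | Keyboard | Eve     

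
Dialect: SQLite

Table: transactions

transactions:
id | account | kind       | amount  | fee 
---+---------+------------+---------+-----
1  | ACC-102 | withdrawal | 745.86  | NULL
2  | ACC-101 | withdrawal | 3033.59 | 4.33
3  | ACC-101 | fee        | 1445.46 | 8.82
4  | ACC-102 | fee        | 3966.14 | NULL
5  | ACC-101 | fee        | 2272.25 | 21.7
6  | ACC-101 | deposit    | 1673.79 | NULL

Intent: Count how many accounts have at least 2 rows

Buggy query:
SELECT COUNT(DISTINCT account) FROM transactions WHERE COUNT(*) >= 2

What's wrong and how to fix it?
Bug: WHERE filters individual rows, not groups, so a group-level COUNT is invalid there

Fix: Use a subquery that GROUPs and filters with HAVING, then count its rows

Corrected query:
SELECT COUNT(*) FROM (SELECT account FROM transactions GROUP BY account HAVING COUNT(*) >= 2)

Result:
COUNT(*)
--------
2       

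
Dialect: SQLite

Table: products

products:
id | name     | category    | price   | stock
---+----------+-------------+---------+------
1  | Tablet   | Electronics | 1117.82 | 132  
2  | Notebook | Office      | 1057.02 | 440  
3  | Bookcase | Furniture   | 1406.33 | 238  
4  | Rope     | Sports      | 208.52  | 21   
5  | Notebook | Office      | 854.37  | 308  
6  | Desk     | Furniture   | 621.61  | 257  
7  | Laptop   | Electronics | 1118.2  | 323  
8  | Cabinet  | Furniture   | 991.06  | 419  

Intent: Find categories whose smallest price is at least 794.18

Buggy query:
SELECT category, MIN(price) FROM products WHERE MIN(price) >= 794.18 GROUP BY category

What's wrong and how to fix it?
Bug: Aggregates like MIN are computed per group after WHERE runs

Fix: Replace WHERE with HAVING after the GROUP BY

Corrected query:
SELECT category, MIN(price) FROM products GROUP BY category HAVING MIN(price) >= 794.18

Result:
category    | MIN(price)
------------+-----------
Electronics | 1117.82   
Office      | 854.37    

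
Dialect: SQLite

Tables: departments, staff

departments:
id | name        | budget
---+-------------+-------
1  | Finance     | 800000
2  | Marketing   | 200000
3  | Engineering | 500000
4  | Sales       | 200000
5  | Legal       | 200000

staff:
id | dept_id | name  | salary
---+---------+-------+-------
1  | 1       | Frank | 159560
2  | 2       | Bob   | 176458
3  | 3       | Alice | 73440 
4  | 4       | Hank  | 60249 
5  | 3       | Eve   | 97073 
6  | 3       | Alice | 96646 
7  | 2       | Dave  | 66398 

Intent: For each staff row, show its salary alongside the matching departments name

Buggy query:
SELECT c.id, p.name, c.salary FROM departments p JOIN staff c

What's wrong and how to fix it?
Bug: JOIN with no ON clause produces a cartesian product; every staff row pairs with every departments row

Fix: Specify the join condition linking the foreign key to the parent id

Corrected query:
SELECT c.id, p.name, c.salary FROM departments p JOIN staff c ON c.dept_id = p.id

Result:
id | name        | salary
---+-------------+-------
1  | Finance     | 159560
2  | Marketing   | 176458
3  | Engineering | 73440 
4  | Sales       | 60249 
5  | Engineering | 97073 
6  | Engineering | 96646 
7  | Marketing   | 66398 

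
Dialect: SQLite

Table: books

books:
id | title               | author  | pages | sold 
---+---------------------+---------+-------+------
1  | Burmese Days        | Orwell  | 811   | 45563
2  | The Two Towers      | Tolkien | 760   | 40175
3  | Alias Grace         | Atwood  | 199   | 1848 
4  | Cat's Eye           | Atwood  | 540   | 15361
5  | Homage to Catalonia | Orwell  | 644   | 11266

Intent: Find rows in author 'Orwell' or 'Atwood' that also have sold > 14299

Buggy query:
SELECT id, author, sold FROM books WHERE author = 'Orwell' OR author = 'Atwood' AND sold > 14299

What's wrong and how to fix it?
Bug: Without parentheses, AND is evaluated before OR, so the sold filter only applies to the 'Atwood' branch

Fix: Group the OR with parentheses (or use IN), then AND the threshold

Corrected query:
SELECT id, author, sold FROM books WHERE (author = 'Orwell' OR author = 'Atwood') AND sold > 14299

Result:
id | author | sold 
---+--------+------
1  | Orwell | 45563
4  | Atwood | 15361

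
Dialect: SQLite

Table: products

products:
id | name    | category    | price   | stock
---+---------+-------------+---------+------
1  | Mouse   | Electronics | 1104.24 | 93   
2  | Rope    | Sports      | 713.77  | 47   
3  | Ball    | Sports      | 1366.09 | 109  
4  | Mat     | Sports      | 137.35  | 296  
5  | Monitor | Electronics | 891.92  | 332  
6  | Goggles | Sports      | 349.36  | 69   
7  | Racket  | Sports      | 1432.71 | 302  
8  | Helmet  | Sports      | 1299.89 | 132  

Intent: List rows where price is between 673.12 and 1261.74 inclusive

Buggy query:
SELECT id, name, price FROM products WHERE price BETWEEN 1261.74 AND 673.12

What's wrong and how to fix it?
Bug: BETWEEN expects the lower bound first; with 1261.74 AND 673.12 the range is empty

Fix: Write BETWEEN 673.12 AND 1261.74

Corrected query:
SELECT id, name, price FROM products WHERE price BETWEEN 673.12 AND 1261.74

Result:
id | name    | price  
---+---------+--------
1  | Mouse   | 1104.24
2  | Rope    | 713.77 
5  | Monitor | 891.92 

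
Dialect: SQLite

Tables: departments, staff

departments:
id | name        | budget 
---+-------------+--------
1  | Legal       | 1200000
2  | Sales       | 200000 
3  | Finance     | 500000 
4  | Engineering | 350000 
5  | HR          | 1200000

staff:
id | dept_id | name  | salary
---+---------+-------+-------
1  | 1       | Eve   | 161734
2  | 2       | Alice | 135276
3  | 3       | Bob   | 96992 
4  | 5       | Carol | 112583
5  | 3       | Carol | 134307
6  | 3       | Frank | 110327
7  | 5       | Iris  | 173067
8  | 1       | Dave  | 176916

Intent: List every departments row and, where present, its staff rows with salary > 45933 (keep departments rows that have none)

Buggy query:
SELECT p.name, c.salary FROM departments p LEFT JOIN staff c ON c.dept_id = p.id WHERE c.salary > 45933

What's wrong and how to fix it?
Bug: A WHERE condition on the right-hand table after LEFT JOIN drops unmatched parents

Fix: Put 'c.salary > 45933' in the JOIN's ON clause instead of WHERE

Corrected query:
SELECT p.name, c.salary FROM departments p LEFT JOIN staff c ON c.dept_id = p.id AND c.salary > 45933

Result:
name        | salary
------------+-------
Legal       | 161734
Legal       | 176916
Sales       | 135276
Finance     | 96992 
Finance     | 110327
Finance     | 134307
Engineering | NULL  
HR          | 112583
HR          | 173067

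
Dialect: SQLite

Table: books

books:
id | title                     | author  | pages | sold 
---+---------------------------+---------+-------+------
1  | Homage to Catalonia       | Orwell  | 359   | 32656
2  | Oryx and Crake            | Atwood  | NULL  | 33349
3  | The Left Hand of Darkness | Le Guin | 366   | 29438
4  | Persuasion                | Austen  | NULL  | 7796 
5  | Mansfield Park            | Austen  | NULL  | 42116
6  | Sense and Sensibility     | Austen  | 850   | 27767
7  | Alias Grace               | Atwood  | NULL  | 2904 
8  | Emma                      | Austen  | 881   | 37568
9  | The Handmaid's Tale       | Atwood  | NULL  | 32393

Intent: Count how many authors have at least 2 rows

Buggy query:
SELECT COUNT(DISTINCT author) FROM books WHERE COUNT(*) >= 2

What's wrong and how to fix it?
Bug: WHERE filters individual rows, not groups, so a group-level COUNT is invalid there

Fix: Group first with HAVING COUNT(*) >= 2, then COUNT the resulting groups

Corrected query:
SELECT COUNT(*) FROM (SELECT author FROM books GROUP BY author HAVING COUNT(*) >= 2)

Result:
COUNT(*)
--------
2       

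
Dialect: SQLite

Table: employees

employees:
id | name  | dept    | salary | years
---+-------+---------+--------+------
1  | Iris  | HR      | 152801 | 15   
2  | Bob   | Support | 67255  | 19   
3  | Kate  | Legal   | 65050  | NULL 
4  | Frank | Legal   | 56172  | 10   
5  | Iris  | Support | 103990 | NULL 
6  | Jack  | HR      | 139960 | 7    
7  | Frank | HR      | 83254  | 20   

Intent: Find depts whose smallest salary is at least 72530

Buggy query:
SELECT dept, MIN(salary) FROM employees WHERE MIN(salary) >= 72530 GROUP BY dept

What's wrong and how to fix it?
Bug: Aggregates like MIN are computed per group after WHERE runs

Fix: Use HAVING for the per-group MIN condition

Corrected query:
SELECT dept, MIN(salary) FROM employees GROUP BY dept HAVING MIN(salary) >= 72530

Result:
dept | MIN(salary)
-----+------------
HR   | 83254      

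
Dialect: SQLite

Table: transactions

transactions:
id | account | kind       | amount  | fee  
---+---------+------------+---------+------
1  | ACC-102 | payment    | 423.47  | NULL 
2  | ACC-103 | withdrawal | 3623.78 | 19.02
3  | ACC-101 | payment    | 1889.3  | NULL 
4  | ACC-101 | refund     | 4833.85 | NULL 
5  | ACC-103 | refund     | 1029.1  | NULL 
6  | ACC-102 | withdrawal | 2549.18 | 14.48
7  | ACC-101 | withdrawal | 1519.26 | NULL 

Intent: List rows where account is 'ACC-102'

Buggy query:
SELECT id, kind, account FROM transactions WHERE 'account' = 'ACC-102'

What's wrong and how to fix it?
Bug: Single quotes denote string literals in SQL; the column name is being compared as a constant string

Fix: Remove the quotes around the column name (or use double quotes for an identifier)

Corrected query:
SELECT id, kind, account FROM transactions WHERE account = 'ACC-102'

Result:
id | kind       | account
---+------------+--------
1  | payment    | ACC-102
6  | withdrawal | ACC-102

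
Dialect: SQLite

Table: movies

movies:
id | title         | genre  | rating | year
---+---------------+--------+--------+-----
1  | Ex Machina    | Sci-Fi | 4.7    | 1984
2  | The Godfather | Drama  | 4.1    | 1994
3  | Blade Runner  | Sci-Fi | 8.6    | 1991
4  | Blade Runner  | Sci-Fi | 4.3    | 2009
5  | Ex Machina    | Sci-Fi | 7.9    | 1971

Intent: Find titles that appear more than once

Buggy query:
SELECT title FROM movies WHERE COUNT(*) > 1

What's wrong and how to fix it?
Bug: COUNT(*) is an aggregate and cannot be used in WHERE

Fix: GROUP BY title, then filter groups with HAVING COUNT(*) > 1

Corrected query:
SELECT title FROM movies GROUP BY title HAVING COUNT(*) > 1

Result:
title       
------------
Blade Runner
Ex Machina  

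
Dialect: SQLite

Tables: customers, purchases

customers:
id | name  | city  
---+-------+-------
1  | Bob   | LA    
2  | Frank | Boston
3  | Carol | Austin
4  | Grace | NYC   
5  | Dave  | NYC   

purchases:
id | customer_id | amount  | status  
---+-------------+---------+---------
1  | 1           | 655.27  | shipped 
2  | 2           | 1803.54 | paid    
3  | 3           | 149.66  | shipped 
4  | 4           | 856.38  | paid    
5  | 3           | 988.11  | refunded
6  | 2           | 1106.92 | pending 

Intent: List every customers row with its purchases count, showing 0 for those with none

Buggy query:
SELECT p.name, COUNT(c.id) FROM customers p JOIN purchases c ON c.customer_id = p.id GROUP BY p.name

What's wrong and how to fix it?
Bug: An inner join excludes parents with zero children

Fix: Use LEFT JOIN so parents without children still appear (COUNT(c.id) gives 0)

Corrected query:
SELECT p.name, COUNT(c.id) FROM customers p LEFT JOIN purchases c ON c.customer_id = p.id GROUP BY p.name

Result:
name  | COUNT(c.id)
------+------------
Bob   | 1          
Carol | 2          
Dave  | 0          
Frank | 2          
Grace | 1          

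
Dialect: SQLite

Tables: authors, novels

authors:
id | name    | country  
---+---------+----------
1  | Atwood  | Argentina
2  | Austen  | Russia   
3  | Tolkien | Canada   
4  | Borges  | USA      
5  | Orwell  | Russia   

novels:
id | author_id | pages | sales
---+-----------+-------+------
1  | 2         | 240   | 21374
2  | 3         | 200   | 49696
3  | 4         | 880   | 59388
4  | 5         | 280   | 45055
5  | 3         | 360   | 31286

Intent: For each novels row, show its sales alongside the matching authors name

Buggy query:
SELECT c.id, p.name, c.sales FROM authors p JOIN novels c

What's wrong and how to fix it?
Bug: JOIN with no ON clause produces a cartesian product; every novels row pairs with every authors row

Fix: Specify the join condition linking the foreign key to the parent id

Corrected query:
SELECT c.id, p.name, c.sales FROM authors p JOIN novels c ON c.author_id = p.id

Result:
id | name    | sales
---+---------+------
1  | Austen  | 21374
2  | Tolkien | 49696
3  | Borges  | 59388
4  | Orwell  | 45055
5  | Tolkien | 31286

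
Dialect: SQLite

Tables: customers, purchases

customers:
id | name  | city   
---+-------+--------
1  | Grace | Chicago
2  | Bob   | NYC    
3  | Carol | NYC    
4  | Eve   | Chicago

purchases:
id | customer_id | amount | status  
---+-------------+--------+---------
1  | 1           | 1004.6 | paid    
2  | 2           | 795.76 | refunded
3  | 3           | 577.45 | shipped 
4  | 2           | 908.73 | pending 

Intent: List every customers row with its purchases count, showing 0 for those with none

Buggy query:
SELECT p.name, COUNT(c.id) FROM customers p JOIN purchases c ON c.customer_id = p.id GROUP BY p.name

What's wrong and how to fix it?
Bug: INNER JOIN drops customers rows that have no matching purchases rows

Fix: Use LEFT JOIN so parents without children still appear (COUNT(c.id) gives 0)

Corrected query:
SELECT p.name, COUNT(c.id) FROM customers p LEFT JOIN purchases c ON c.customer_id = p.id GROUP BY p.name

Result:
name  | COUNT(c.id)
------+------------
Bob   | 2          
Carol | 1          
Eve   | 0          
Grace | 1          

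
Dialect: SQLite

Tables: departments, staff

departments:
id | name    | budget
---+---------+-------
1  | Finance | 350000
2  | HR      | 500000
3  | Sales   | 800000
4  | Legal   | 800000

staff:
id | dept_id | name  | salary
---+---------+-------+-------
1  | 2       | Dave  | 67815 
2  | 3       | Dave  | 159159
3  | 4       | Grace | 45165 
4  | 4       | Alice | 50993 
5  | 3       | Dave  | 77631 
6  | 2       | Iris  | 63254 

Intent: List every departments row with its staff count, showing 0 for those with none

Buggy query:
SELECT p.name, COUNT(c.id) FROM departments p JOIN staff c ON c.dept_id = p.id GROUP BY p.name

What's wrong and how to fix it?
Bug: INNER JOIN drops departments rows that have no matching staff rows

Fix: Use LEFT JOIN so parents without children still appear (COUNT(c.id) gives 0)

Corrected query:
SELECT p.name, COUNT(c.id) FROM departments p LEFT JOIN staff c ON c.dept_id = p.id GROUP BY p.name

Result:
name    | COUNT(c.id)
--------+------------
Finance | 0          
HR      | 2          
Legal   | 2          
Sales   | 2          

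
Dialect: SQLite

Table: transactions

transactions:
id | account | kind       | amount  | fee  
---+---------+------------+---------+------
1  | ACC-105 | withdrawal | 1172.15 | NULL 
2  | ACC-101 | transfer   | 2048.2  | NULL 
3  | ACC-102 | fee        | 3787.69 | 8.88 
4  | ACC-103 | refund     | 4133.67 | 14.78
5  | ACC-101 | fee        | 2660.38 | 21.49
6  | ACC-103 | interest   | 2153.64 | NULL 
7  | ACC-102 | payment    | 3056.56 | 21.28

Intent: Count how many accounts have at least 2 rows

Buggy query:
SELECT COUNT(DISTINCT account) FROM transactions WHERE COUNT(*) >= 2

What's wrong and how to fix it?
Bug: WHERE filters individual rows, not groups, so a group-level COUNT is invalid there

Fix: Group first with HAVING COUNT(*) >= 2, then COUNT the resulting groups

Corrected query:
SELECT COUNT(*) FROM (SELECT account FROM transactions GROUP BY account HAVING COUNT(*) >= 2)

Result:
COUNT(*)
--------
3       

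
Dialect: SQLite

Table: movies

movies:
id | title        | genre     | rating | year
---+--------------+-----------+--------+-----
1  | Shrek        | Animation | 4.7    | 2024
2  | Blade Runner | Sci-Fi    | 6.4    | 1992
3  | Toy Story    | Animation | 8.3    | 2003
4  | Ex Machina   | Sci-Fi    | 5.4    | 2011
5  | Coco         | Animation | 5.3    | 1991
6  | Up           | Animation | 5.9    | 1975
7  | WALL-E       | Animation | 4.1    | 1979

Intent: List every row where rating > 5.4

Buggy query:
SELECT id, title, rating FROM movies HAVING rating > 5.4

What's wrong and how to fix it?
Bug: HAVING filters the output of aggregation, but this query has no GROUP BY and no aggregate functions, so SQLite rejects it (HAVING clause on a non-aggregate query); the condition here is per row

Fix: Use WHERE for row-level filtering

Corrected query:
SELECT id, title, rating FROM movies WHERE rating > 5.4

Result:
id | title        | rating
---+--------------+-------
2  | Blade Runner | 6.4   
3  | Toy Story    | 8.3   
6  | Up           | 5.9   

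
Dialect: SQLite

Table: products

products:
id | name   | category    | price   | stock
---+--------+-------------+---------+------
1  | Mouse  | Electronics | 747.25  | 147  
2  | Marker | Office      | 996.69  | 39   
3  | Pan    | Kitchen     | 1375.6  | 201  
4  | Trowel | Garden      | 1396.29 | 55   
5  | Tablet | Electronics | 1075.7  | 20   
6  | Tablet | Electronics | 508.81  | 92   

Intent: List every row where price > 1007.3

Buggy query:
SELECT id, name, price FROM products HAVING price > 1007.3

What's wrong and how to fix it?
Bug: HAVING filters the output of aggregation, but this query has no GROUP BY and no aggregate functions, so SQLite rejects it (HAVING clause on a non-aggregate query); the condition here is per row

Fix: Use WHERE for row-level filtering

Corrected query:
SELECT id, name, price FROM products WHERE price > 1007.3

Result:
id | name   | price  
---+--------+--------
3  | Pan    | 1375.6 
4  | Trowel | 1396.29
5  | Tablet | 1075.7 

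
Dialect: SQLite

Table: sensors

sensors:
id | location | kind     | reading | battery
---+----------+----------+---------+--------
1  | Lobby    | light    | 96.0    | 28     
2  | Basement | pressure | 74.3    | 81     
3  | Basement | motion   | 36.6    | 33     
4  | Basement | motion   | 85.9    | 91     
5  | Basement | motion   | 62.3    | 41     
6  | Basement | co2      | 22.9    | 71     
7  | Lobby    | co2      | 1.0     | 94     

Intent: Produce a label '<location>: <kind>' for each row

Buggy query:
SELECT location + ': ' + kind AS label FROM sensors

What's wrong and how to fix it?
Bug: '+' is numeric addition; on text columns SQLite converts them to 0 instead of concatenating

Fix: Replace + with || to concatenate text

Corrected query:
SELECT location || ': ' || kind AS label FROM sensors

Result:
label             
------------------
Lobby: light      
Basement: pressure
Basement: motion  
Basement: motion  
Basement: motion  
Basement: co2     
Lobby: co2        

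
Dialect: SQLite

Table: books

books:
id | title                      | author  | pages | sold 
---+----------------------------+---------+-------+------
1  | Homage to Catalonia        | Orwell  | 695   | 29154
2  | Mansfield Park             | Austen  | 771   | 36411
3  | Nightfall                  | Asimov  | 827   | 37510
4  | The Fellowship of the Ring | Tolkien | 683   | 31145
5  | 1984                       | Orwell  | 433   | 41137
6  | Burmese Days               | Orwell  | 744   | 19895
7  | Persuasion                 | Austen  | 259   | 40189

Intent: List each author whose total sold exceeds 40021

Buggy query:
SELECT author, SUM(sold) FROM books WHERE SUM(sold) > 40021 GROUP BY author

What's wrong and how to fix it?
Bug: SUM(sold) is an aggregate, but WHERE filters rows before aggregation

Fix: Move the aggregate condition to a HAVING clause

Corrected query:
SELECT author, SUM(sold) FROM books GROUP BY author HAVING SUM(sold) > 40021

Result:
author | SUM(sold)
-------+----------
Austen | 76600    
Orwell | 90186    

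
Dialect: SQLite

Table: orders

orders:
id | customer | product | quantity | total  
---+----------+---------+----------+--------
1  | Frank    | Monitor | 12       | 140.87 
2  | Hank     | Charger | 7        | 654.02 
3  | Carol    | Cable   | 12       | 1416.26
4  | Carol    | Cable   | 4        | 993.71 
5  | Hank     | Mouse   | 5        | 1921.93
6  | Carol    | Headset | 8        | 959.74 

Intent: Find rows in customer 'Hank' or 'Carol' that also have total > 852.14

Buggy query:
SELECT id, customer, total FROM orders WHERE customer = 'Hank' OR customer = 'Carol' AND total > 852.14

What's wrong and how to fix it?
Bug: AND binds tighter than OR, so this parses as customer = 'Hank' OR (customer = 'Carol' AND total > 852.14)

Fix: Add parentheses around the OR so the AND applies to both alternatives

Corrected query:
SELECT id, customer, total FROM orders WHERE (customer = 'Hank' OR customer = 'Carol') AND total > 852.14

Result:
id | customer | total  
---+----------+--------
3  | Carol    | 1416.26
4  | Carol    | 993.71 
5  | Hank     | 1921.93
6  | Carol    | 959.74 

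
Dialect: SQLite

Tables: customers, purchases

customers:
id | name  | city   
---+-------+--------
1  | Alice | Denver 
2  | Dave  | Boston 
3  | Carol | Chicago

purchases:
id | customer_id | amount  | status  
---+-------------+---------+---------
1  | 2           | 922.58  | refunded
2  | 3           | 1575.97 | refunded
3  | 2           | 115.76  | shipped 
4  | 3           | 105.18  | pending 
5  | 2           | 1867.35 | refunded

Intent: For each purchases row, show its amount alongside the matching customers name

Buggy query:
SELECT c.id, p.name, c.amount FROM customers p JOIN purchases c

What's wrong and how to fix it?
Bug: Missing join condition: each purchases row is matched to all customers rows instead of just its own

Fix: Specify the join condition linking the foreign key to the parent id

Corrected query:
SELECT c.id, p.name, c.amount FROM customers p JOIN purchases c ON c.customer_id = p.id

Result:
id | name  | amount 
---+-------+--------
1  | Dave  | 922.58 
2  | Carol | 1575.97
3  | Dave  | 115.76 
4  | Carol | 105.18 
5  | Dave  | 1867.35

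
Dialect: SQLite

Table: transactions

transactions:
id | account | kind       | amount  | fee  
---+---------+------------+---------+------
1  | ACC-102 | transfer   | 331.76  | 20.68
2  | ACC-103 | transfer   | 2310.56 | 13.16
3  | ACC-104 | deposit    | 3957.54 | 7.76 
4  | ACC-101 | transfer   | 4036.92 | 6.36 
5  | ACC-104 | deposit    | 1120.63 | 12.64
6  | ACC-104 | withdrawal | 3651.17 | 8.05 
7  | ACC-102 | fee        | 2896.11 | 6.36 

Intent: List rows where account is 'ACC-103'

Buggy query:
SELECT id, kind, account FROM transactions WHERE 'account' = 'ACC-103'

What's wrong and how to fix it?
Bug: 'account' in single quotes is a string literal, not the column; the comparison is literal-vs-literal and never true

Fix: Reference the column as account without single quotes

Corrected query:
SELECT id, kind, account FROM transactions WHERE account = 'ACC-103'

Result:
id | kind     | account
---+----------+--------
2  | transfer | ACC-103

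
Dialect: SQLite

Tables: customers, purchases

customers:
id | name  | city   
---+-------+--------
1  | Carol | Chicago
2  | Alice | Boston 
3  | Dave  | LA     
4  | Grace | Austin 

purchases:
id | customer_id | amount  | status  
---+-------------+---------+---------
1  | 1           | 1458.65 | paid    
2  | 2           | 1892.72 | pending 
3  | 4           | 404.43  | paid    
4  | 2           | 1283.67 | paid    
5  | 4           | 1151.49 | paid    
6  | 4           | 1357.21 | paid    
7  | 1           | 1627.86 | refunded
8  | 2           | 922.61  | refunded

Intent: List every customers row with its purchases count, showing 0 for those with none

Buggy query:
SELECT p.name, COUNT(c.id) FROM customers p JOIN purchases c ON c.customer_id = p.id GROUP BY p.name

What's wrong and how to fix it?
Bug: An inner join excludes parents with zero children

Fix: Use LEFT JOIN so parents without children still appear (COUNT(c.id) gives 0)

Corrected query:
SELECT p.name, COUNT(c.id) FROM customers p LEFT JOIN purchases c ON c.customer_id = p.id GROUP BY p.name

Result:
name  | COUNT(c.id)
------+------------
Alice | 3          
Carol | 2          
Dave  | 0          
Grace | 3          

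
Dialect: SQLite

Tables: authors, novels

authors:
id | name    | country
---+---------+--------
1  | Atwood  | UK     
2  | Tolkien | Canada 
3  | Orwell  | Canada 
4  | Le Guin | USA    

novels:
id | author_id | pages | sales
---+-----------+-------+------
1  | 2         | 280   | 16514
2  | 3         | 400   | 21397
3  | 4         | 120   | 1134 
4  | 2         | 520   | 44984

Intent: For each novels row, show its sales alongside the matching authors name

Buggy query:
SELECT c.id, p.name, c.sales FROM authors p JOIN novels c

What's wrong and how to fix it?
Bug: JOIN with no ON clause produces a cartesian product; every novels row pairs with every authors row

Fix: Specify the join condition linking the foreign key to the parent id

Corrected query:
SELECT c.id, p.name, c.sales FROM authors p JOIN novels c ON c.author_id = p.id

Result:
id | name    | sales
---+---------+------
1  | Tolkien | 16514
2  | Orwell  | 21397
3  | Le Guin | 1134 
4  | Tolkien | 44984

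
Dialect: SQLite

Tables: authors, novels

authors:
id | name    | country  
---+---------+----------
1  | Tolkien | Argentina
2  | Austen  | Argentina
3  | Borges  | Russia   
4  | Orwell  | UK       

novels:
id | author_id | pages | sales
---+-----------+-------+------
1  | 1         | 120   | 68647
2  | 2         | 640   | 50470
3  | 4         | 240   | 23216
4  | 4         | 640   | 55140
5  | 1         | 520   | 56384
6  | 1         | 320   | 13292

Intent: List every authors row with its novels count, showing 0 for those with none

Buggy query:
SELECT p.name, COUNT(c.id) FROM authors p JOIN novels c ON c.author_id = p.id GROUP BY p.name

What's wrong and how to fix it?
Bug: INNER JOIN drops authors rows that have no matching novels rows

Fix: Use LEFT JOIN so parents without children still appear (COUNT(c.id) gives 0)

Corrected query:
SELECT p.name, COUNT(c.id) FROM authors p LEFT JOIN novels c ON c.author_id = p.id GROUP BY p.name

Result:
name    | COUNT(c.id)
--------+------------
Austen  | 1          
Borges  | 0          
Orwell  | 2          
Tolkien | 3          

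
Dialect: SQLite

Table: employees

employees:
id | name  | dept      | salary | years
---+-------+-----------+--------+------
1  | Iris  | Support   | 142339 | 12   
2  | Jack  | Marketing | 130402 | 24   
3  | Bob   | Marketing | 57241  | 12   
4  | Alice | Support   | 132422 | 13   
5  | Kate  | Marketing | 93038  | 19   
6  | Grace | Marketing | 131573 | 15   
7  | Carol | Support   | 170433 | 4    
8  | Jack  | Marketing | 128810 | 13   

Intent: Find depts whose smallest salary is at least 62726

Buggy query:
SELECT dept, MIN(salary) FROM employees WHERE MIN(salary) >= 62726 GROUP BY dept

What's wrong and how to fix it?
Bug: Aggregates like MIN are computed per group after WHERE runs

Fix: Replace WHERE with HAVING after the GROUP BY

Corrected query:
SELECT dept, MIN(salary) FROM employees GROUP BY dept HAVING MIN(salary) >= 62726

Result:
dept    | MIN(salary)
--------+------------
Support | 132422     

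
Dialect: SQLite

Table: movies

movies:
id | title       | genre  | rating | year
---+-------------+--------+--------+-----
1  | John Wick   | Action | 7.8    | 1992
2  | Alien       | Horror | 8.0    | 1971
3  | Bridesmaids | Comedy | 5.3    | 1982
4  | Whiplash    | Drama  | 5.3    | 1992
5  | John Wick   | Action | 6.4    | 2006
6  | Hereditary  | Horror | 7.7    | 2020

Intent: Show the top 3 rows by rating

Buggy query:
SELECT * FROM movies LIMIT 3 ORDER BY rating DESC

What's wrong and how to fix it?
Bug: ORDER BY cannot follow LIMIT; LIMIT is the final clause

Fix: Sort with ORDER BY, then apply LIMIT

Corrected query:
SELECT * FROM movies ORDER BY rating DESC LIMIT 3

Result:
id | title      | genre  | rating | year
---+------------+--------+--------+-----
2  | Alien      | Horror | 8      | 1971
1  | John Wick  | Action | 7.8    | 1992
6  | Hereditary | Horror | 7.7    | 2020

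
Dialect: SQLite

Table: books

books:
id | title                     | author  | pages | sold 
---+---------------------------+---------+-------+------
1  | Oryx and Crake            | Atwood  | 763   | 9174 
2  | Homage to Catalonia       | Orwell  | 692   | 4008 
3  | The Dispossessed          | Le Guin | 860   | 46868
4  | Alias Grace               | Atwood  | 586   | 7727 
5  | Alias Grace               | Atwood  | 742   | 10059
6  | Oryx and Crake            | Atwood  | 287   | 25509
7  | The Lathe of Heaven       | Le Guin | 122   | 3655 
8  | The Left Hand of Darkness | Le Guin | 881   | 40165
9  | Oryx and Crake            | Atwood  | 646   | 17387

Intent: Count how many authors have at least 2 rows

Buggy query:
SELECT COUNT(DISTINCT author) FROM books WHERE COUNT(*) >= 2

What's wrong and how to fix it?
Bug: COUNT(*) cannot appear in WHERE; the per-group count doesn't exist yet

Fix: Group first with HAVING COUNT(*) >= 2, then COUNT the resulting groups

Corrected query:
SELECT COUNT(*) FROM (SELECT author FROM books GROUP BY author HAVING COUNT(*) >= 2)

Result:
COUNT(*)
--------
2       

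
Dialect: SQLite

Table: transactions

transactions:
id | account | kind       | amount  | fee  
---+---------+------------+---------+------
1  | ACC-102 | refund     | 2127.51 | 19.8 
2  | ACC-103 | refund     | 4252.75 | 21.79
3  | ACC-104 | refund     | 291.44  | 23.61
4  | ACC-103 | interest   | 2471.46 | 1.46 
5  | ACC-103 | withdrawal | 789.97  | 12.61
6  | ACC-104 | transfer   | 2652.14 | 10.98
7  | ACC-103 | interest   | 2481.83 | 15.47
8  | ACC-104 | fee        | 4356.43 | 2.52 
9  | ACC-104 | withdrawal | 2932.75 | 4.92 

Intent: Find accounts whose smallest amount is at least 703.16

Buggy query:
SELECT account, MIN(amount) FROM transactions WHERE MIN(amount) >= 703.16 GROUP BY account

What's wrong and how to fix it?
Bug: MIN() in WHERE is a misuse of aggregate

Fix: Use HAVING for the per-group MIN condition

Corrected query:
SELECT account, MIN(amount) FROM transactions GROUP BY account HAVING MIN(amount) >= 703.16

Result:
account | MIN(amount)
--------+------------
ACC-102 | 2127.51    
ACC-103 | 789.97     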